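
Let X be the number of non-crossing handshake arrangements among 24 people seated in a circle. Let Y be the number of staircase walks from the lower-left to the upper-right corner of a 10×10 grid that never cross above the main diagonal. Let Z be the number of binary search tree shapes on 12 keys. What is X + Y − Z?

With 24 = 2·12 people, non-crossing handshake pairings are non-crossing perfect matchings on a circle, counted by C_12. So X = C_12 = 208012.
Monotone paths in an n×n grid that stay weakly below the diagonal are counted by C_n; here n = 10. So Y = C_10 = 16796.
Binary trees (left/right distinguished) on n nodes are counted by C_n; here n = 12. So Z = C_12 = 208012.
X + Y − Z = 208012 + 16796 − 208012 = 16796.

16796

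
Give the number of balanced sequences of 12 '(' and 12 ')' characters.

208012

Balanced strings of n pairs of brackets are counted by C_n; here n = 12.
C_12 = 208012.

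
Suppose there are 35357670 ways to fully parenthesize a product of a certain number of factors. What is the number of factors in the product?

Parenthesizations of m factors are counted by C_{m−1}; 35357670 = C_16.
So the index is 16, and the number of factors is 16 + 1 = 17.

17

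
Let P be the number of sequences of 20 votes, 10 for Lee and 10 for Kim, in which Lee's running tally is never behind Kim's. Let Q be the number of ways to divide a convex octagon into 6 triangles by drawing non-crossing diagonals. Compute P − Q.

Reading a vote for the leader as '(' and for the other as ')' turns such a sequence into a balanced string of 10 pairs, so the count is C_10. So P = C_10 = 16796.
The number of triangulations of an 8-gon is the Catalan number C_6 (index = sides − 2). So Q = C_6 = 132.
P − Q = 16796 − 132 = 16664.

16664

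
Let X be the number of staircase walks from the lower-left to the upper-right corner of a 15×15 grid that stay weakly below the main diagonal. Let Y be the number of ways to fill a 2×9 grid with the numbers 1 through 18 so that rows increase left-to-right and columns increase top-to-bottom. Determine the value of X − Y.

9689983

Sub-diagonal monotone paths from (0,0) to (15,15) biject with Dyck paths of semilength 15, giving C_15. So X = C_15 = 9694845.
By the hook-length formula (or a Dyck-path bijection), SYT of shape 2×9 number C_9. So Y = C_9 = 4862.
X − Y = 9694845 − 4862 = 9689983.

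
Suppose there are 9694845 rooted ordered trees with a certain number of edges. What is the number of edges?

Rooted ordered trees with n edges are counted by C_n, and C_15 = 9694845.

15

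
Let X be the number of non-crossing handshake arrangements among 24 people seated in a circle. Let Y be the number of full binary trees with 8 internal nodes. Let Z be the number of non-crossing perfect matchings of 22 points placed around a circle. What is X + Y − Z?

Non-crossing handshake pairings of 2n people are counted by C_n; 24 people gives n = 12. So X = C_12 = 208012.
Full binary trees with n internal nodes are counted by C_n; here n = 8. So Y = C_8 = 1430.
Pairing 22 circle points by 11 non-crossing chords gives C_11 matchings. So Z = C_11 = 58786.
X + Y − Z = 208012 + 1430 − 58786 = 150656.

150656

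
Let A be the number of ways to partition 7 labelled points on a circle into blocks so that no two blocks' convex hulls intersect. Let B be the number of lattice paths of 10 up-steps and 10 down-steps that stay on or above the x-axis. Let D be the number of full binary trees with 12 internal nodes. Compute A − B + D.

191645

The non-crossing partitions of [7] form a lattice of size C_7. So A = C_7 = 429.
Paths of 10 up- and 10 down-steps that never dip below the axis are Dyck paths; their count is C_10. So B = C_10 = 16796.
The number of full binary trees on 12 internal nodes is the Catalan number C_12. So D = C_12 = 208012.
A − B + D = 429 − 16796 + 208012 = 191645.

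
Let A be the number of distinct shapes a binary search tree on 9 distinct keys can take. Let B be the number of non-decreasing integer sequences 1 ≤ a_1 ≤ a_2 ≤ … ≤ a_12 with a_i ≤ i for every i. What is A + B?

212874

Rooted binary trees with 9 nodes (each child slot possibly empty) number C_9. So A = C_9 = 4862.
Weakly increasing sequences with a_i ≤ i biject with Dyck paths of semilength 12, so there are C_12. So B = C_12 = 208012.
A + B = 4862 + 208012 = 212874.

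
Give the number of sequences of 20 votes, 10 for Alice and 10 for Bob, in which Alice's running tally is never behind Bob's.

16796

Reading a vote for the leader as '(' and for the other as ')' turns such a sequence into a balanced string of 10 pairs, so the count is C_10.
C_10 = 16796.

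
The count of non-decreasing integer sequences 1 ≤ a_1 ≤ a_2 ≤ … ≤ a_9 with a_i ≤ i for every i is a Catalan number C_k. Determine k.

Such sub-staircase sequences of length n are counted by C_n; here n = 9.

9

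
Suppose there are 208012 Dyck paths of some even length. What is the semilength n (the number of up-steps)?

Dyck paths of semilength n are counted by C_n. Since C_12 = 208012, the index is 12.

12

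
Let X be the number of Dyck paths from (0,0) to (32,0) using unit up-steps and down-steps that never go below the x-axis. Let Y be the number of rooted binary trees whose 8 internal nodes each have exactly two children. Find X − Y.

35356240

Paths of 16 up- and 16 down-steps that never dip below the axis are Dyck paths; their count is C_16. So X = C_16 = 35357670.
The number of full binary trees on 8 internal nodes is the Catalan number C_8. So Y = C_8 = 1430.
X − Y = 35357670 − 1430 = 35356240.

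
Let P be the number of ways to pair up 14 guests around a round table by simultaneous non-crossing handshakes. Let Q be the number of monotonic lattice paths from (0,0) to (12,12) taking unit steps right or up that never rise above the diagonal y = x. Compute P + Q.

208441

With 14 = 2·7 people, non-crossing handshake pairings are non-crossing perfect matchings on a circle, counted by C_7. So P = C_7 = 429.
Sub-diagonal monotone paths from (0,0) to (12,12) biject with Dyck paths of semilength 12, giving C_12. So Q = C_12 = 208012.
P + Q = 429 + 208012 = 208441.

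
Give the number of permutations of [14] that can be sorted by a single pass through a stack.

By Knuth's characterisation, the stack-sortable permutations of length 14 are the 231-avoiders, numbering C_14.
C_14 = C(28,14)/15 = 40116600/15 = 2674440.

2674440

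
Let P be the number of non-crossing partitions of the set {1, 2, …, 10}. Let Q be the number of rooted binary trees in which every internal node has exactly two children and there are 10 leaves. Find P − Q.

Non-crossing partitions of an n-element set are counted by C_n; here n = 10. So P = C_10 = 16796.
A full binary tree with L leaves has L−1 internal nodes and is counted by C_{L−1}; L = 10 gives C_9. So Q = C_9 = 4862.
P − Q = 16796 − 4862 = 11934.

11934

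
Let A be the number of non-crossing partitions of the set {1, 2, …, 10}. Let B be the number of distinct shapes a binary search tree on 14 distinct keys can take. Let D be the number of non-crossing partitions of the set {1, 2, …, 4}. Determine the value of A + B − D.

The non-crossing partitions of [10] form a lattice of size C_10. So A = C_10 = 16796.
There are C_n binary search tree shapes on n keys; with n = 14 that is C_14. So B = C_14 = 2674440.
Non-crossing partitions of an n-element set are counted by C_n; here n = 4. So D = C_4 = 14.
A + B − D = 16796 + 2674440 − 14 = 2691222.

2691222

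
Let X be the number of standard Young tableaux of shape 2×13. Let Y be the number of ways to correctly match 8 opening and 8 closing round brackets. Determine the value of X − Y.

741470

By the hook-length formula (or a Dyck-path bijection), SYT of shape 2×13 number C_13. So X = C_13 = 742900.
With 8 pairs the number of balanced bracket strings is the Catalan number C_8. So Y = C_8 = 1430.
X − Y = 742900 − 1430 = 741470.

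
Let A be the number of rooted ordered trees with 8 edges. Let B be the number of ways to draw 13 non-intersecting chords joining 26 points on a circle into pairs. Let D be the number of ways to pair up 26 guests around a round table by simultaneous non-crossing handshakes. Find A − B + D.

1430

Rooted ordered trees with n edges are counted by C_n; here n = 8. So A = C_8 = 1430.
Non-crossing perfect matchings of 2n points on a circle are counted by C_n; with 26 points, n = 13. So B = C_13 = 742900.
Non-crossing handshake pairings of 2n people are counted by C_n; 26 people gives n = 13. So D = C_13 = 742900.
A − B + D = 1430 − 742900 + 742900 = 1430.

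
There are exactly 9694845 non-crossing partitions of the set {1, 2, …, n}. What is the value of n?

15

Non-crossing partitions of [n] are counted by C_n; 9694845 = C_15.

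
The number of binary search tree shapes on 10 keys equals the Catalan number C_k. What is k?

There are C_n binary search tree shapes on n keys; with n = 10 that is C_10.

10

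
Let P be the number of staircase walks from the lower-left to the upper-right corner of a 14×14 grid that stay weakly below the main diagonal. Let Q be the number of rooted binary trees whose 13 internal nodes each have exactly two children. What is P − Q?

Monotone paths in an n×n grid that stay weakly below the diagonal are counted by C_n; here n = 14. So P = C_14 = 2674440.
The number of full binary trees on 13 internal nodes is the Catalan number C_13. So Q = C_13 = 742900.
P − Q = 2674440 − 742900 = 1931540.

1931540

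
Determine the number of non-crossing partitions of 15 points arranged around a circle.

9694845

The non-crossing partitions of [15] form a lattice of size C_15.
C_15 = C(30,15)/16 = 155117520/16 = 9694845.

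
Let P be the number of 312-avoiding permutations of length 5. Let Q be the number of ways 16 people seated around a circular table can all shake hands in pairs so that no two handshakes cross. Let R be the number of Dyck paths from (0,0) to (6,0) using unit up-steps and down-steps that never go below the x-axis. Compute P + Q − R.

For any fixed pattern of length 3, the pattern-avoiding permutations of [5] number C_5. So P = C_5 = 42.
Non-crossing handshake pairings of 2n people are counted by C_n; 16 people gives n = 8. So Q = C_8 = 1430.
Dyck paths of semilength n (length 2n) are counted by C_n; here n = 3. So R = C_3 = 5.
P + Q − R = 42 + 1430 − 5 = 1467.

1467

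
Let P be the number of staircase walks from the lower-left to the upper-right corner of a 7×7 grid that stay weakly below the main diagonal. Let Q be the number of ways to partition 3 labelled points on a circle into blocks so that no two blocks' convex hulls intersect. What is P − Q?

424

Monotone paths in an n×n grid that stay weakly below the diagonal are counted by C_n; here n = 7. So P = C_7 = 429.
The non-crossing partitions of [3] form a lattice of size C_3. So Q = C_3 = 5.
P − Q = 429 − 5 = 424.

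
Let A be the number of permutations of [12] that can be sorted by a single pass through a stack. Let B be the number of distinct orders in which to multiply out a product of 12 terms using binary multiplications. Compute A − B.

149226

By Knuth's characterisation, the stack-sortable permutations of length 12 are the 231-avoiders, numbering C_12. So A = C_12 = 208012.
Bracketing 12 factors into binary products is counted by C_{12−1} = C_11. So B = C_11 = 58786.
A − B = 208012 − 58786 = 149226.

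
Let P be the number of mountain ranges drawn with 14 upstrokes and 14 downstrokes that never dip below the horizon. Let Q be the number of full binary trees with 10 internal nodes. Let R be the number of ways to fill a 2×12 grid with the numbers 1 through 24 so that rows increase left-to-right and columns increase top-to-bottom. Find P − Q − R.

Dyck paths of semilength n (length 2n) are counted by C_n; here n = 14. So P = C_14 = 2674440.
Full binary trees with n internal nodes are counted by C_n; here n = 10. So Q = C_10 = 16796.
Standard Young tableaux of shape 2×n are counted by C_n; here n = 12. So R = C_12 = 208012.
P − Q − R = 2674440 − 16796 − 208012 = 2449632.

2449632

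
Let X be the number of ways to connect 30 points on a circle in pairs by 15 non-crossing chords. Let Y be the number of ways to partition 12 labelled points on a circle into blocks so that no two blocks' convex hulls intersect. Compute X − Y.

Non-crossing perfect matchings of 2n points on a circle are counted by C_n; with 30 points, n = 15. So X = C_15 = 9694845.
The non-crossing partitions of [12] form a lattice of size C_12. So Y = C_12 = 208012.
X − Y = 9694845 − 208012 = 9486833.

9486833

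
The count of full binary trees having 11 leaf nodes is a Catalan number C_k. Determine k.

Full binary trees with 11 leaves have 11−1 = 10 internal nodes, so there are C_10 of them.

10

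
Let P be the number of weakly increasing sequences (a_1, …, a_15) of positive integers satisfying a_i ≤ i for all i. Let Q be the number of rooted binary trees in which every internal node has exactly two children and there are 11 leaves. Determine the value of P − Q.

Such sub-staircase sequences of length n are counted by C_n; here n = 15. So P = C_15 = 9694845.
Full binary trees with 11 leaves have 11−1 = 10 internal nodes, so there are C_10 of them. So Q = C_10 = 16796.
P − Q = 9694845 − 16796 = 9678049.

9678049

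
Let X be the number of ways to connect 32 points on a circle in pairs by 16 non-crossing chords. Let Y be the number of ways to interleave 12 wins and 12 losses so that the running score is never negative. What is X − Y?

35149658

Pairing 32 circle points by 16 non-crossing chords gives C_16 matchings. So X = C_16 = 35357670.
Reading a vote for the leader as '(' and for the other as ')' turns such a sequence into a balanced string of 12 pairs, so the count is C_12. So Y = C_12 = 208012.
X − Y = 35357670 − 208012 = 35149658.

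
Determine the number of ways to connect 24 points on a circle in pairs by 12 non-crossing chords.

208012

Non-crossing perfect matchings of 2n points on a circle are counted by C_n; with 24 points, n = 12.
C_12 = C(24,12)/13 = 2704156/13 = 208012.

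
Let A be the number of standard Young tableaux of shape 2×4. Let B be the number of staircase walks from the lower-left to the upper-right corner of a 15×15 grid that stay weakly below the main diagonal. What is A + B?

By the hook-length formula (or a Dyck-path bijection), SYT of shape 2×4 number C_4. So A = C_4 = 14.
Sub-diagonal monotone paths from (0,0) to (15,15) biject with Dyck paths of semilength 15, giving C_15. So B = C_15 = 9694845.
A + B = 14 + 9694845 = 9694859.

9694859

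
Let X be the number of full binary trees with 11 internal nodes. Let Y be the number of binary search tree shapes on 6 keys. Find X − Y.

58654

The number of full binary trees on 11 internal nodes is the Catalan number C_11. So X = C_11 = 58786.
There are C_n binary search tree shapes on n keys; with n = 6 that is C_6. So Y = C_6 = 132.
X − Y = 58786 − 132 = 58654.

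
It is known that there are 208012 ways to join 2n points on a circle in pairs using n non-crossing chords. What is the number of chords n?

Non-crossing pairings of 2n points on a circle are counted by C_n, and C_12 = 208012.

12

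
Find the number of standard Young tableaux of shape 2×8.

By the hook-length formula (or a Dyck-path bijection), SYT of shape 2×8 number C_8.
C_8 = C(16,8)/9 = 12870/9 = 1430.

1430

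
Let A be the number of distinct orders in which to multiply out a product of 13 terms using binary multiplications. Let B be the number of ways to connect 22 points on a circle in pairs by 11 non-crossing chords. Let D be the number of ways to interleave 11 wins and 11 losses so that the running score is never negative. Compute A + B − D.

208012

Ways to associate a product of 13 factors correspond to binary trees on 13 leaves, so the count is C_12. So A = C_12 = 208012.
Non-crossing perfect matchings of 2n points on a circle are counted by C_n; with 22 points, n = 11. So B = C_11 = 58786.
Ballot sequences with n votes each where one side never trails are Dyck words, counted by C_n; here n = 11. So D = C_11 = 58786.
A + B − D = 208012 + 58786 − 58786 = 208012.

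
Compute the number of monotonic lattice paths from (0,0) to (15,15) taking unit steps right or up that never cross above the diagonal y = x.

Sub-diagonal monotone paths from (0,0) to (15,15) biject with Dyck paths of semilength 15, giving C_15.
C_15 = C(30,15)/16 = 155117520/16 = 9694845.

9694845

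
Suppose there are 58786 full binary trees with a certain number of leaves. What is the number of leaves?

12

Full binary trees with L leaves are counted by C_{L−1}. Since C_11 = 58786, the index is 11.
So the index is 11, and the number of leaves is 11 + 1 = 12.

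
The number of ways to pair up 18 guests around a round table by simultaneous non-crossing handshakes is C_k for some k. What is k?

9

With 18 = 2·9 people, non-crossing handshake pairings are non-crossing perfect matchings on a circle, counted by C_9.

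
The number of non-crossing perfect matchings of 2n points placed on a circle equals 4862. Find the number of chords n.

Non-crossing pairings of 2n points on a circle are counted by C_n; 4862 = C_9.

9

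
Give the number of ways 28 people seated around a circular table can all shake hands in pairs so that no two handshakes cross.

2674440

Non-crossing handshake pairings of 2n people are counted by C_n; 28 people gives n = 14.
C_14 = C(28,14)/15 = 40116600/15 = 2674440.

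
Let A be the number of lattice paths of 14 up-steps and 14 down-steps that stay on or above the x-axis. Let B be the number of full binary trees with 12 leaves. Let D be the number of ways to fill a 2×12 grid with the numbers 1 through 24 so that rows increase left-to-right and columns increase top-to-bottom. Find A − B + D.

A Dyck path with 14 up-steps and 14 down-steps has semilength 14, so there are C_14 of them. So A = C_14 = 2674440.
Full binary trees with 12 leaves have 12−1 = 11 internal nodes, so there are C_11 of them. So B = C_11 = 58786.
By the hook-length formula (or a Dyck-path bijection), SYT of shape 2×12 number C_12. So D = C_12 = 208012.
A − B + D = 2674440 − 58786 + 208012 = 2823666.

2823666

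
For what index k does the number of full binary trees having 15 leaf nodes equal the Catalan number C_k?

14

A full binary tree with L leaves has L−1 internal nodes and is counted by C_{L−1}; L = 15 gives C_14.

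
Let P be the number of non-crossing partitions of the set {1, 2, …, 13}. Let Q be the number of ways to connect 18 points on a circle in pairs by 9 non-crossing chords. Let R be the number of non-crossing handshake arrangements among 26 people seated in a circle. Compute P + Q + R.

1490662

The non-crossing partitions of [13] form a lattice of size C_13. So P = C_13 = 742900.
Non-crossing perfect matchings of 2n points on a circle are counted by C_n; with 18 points, n = 9. So Q = C_9 = 4862.
With 26 = 2·13 people, non-crossing handshake pairings are non-crossing perfect matchings on a circle, counted by C_13. So R = C_13 = 742900.
P + Q + R = 742900 + 4862 + 742900 = 1490662.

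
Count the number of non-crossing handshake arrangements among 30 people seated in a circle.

9694845

Non-crossing handshake pairings of 2n people are counted by C_n; 30 people gives n = 15.
C_15 = C_14 · 2(2·14+1)/(14+2) = 2674440 · 58/16 = 9694845.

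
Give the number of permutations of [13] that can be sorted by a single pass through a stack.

Stack-sortable permutations are exactly the 231-avoiding ones, counted by C_n; here n = 13.
C_13 = C_12 · 2(2·12+1)/(12+2) = 208012 · 50/14 = 742900.

742900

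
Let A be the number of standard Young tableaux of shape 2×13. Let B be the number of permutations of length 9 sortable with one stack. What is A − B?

By the hook-length formula (or a Dyck-path bijection), SYT of shape 2×13 number C_13. So A = C_13 = 742900.
By Knuth's characterisation, the stack-sortable permutations of length 9 are the 231-avoiders, numbering C_9. So B = C_9 = 4862.
A − B = 742900 − 4862 = 738038.

738038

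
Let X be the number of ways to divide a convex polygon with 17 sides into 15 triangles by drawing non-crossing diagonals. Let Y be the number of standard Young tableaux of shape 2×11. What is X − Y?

9636059

Triangulations of a convex m-gon are counted by C_{m−2}; with m = 17 this is C_15. So X = C_15 = 9694845.
Standard Young tableaux of shape 2×n are counted by C_n; here n = 11. So Y = C_11 = 58786.
X − Y = 9694845 − 58786 = 9636059.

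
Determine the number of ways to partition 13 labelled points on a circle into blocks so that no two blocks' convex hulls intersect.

The non-crossing partitions of [13] form a lattice of size C_13.
C_13 = C(26,13)/14 = 10400600/14 = 742900.

742900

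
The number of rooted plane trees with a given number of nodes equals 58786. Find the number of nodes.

Rooted ordered trees on m nodes are counted by C_{m−1}; 58786 = C_11.
So the index is 11, and the number of nodes is 11 + 1 = 12.

12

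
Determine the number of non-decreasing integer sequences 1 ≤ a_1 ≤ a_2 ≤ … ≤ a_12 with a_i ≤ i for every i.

208012

Weakly increasing sequences with a_i ≤ i biject with Dyck paths of semilength 12, so there are C_12.
C_12 = 208012.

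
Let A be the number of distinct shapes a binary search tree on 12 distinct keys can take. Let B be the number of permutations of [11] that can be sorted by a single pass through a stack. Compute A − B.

Rooted binary trees with 12 nodes (each child slot possibly empty) number C_12. So A = C_12 = 208012.
Stack-sortable permutations are exactly the 231-avoiding ones, counted by C_n; here n = 11. So B = C_11 = 58786.
A − B = 208012 − 58786 = 149226.

149226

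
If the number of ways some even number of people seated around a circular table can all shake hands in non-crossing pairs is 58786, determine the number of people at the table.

Non-crossing handshake pairings of 2n people are counted by C_n. Since C_11 = 58786, the index is 11.
So n = 11, and there are 2n = 22 people.

22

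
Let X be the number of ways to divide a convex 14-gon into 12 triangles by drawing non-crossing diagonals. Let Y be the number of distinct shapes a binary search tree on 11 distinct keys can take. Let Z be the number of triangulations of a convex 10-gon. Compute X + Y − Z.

265368

Triangulations of a convex m-gon are counted by C_{m−2}; with m = 14 this is C_12. So X = C_12 = 208012.
Binary trees (left/right distinguished) on n nodes are counted by C_n; here n = 11. So Y = C_11 = 58786.
A convex 10-gon is triangulated into 8 triangles, and the number of such triangulations is the Catalan number C_{10−2} = C_8. So Z = C_8 = 1430.
X + Y − Z = 208012 + 58786 − 1430 = 265368.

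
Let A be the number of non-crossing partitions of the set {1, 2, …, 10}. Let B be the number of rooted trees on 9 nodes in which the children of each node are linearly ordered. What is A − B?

Non-crossing partitions of an n-element set are counted by C_n; here n = 10. So A = C_10 = 16796.
A rooted plane tree on 9 nodes has 8 edges, and such trees are counted by C_8. So B = C_8 = 1430.
A − B = 16796 − 1430 = 15366.

15366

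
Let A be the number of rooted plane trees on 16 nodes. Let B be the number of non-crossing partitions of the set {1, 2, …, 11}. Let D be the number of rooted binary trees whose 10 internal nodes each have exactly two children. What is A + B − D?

Rooted ordered (plane) trees on m nodes have m−1 edges and are counted by C_{m−1}; m = 16 gives C_15. So A = C_15 = 9694845.
The non-crossing partitions of [11] form a lattice of size C_11. So B = C_11 = 58786.
The number of full binary trees on 10 internal nodes is the Catalan number C_10. So D = C_10 = 16796.
A + B − D = 9694845 + 58786 − 16796 = 9736835.

9736835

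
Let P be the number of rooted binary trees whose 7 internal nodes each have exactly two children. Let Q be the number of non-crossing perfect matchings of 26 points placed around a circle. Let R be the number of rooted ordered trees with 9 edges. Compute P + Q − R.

738467

The number of full binary trees on 7 internal nodes is the Catalan number C_7. So P = C_7 = 429.
Non-crossing perfect matchings of 2n points on a circle are counted by C_n; with 26 points, n = 13. So Q = C_13 = 742900.
A rooted plane tree with 9 edges has 10 nodes, and the count is C_9. So R = C_9 = 4862.
P + Q − R = 429 + 742900 − 4862 = 738467.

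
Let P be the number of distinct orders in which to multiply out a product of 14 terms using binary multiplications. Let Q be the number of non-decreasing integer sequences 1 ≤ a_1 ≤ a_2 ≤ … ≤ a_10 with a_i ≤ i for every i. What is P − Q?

Parenthesizations of m factors correspond to full binary trees with m leaves, counted by C_{m−1}; m = 14 gives C_13. So P = C_13 = 742900.
Weakly increasing sequences with a_i ≤ i biject with Dyck paths of semilength 10, so there are C_10. So Q = C_10 = 16796.
P − Q = 742900 − 16796 = 726104.

726104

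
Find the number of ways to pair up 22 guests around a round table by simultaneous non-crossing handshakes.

58786

With 22 = 2·11 people, non-crossing handshake pairings are non-crossing perfect matchings on a circle, counted by C_11.
C_11 = 58786.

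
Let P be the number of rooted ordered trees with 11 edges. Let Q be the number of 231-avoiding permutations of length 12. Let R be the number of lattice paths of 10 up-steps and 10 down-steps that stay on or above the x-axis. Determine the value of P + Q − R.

Rooted ordered trees with n edges are counted by C_n; here n = 11. So P = C_11 = 58786.
Permutations of [n] avoiding any single length-3 pattern are counted by C_n; here n = 12. So Q = C_12 = 208012.
Paths of 10 up- and 10 down-steps that never dip below the axis are Dyck paths; their count is C_10. So R = C_10 = 16796.
P + Q − R = 58786 + 208012 − 16796 = 250002.

250002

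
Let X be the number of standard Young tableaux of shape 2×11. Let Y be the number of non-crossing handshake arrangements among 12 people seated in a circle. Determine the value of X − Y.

Standard Young tableaux of shape 2×n are counted by C_n; here n = 11. So X = C_11 = 58786.
Non-crossing handshake pairings of 2n people are counted by C_n; 12 people gives n = 6. So Y = C_6 = 132.
X − Y = 58786 − 132 = 58654.

58654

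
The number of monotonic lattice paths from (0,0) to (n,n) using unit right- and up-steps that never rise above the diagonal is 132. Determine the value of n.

Such diagonal-avoiding paths in an n×n grid are counted by C_n, and C_6 = 132.

6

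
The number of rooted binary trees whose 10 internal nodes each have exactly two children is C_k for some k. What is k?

The number of full binary trees on 10 internal nodes is the Catalan number C_10.

10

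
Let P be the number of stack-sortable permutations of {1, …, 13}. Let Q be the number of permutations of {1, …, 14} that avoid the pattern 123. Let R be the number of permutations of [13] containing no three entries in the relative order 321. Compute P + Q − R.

2674440

Stack-sortable permutations are exactly the 231-avoiding ones, counted by C_n; here n = 13. So P = C_13 = 742900.
For any fixed pattern of length 3, the pattern-avoiding permutations of [14] number C_14. So Q = C_14 = 2674440.
Permutations of [n] avoiding any single length-3 pattern are counted by C_n; here n = 13. So R = C_13 = 742900.
P + Q − R = 742900 + 2674440 − 742900 = 2674440.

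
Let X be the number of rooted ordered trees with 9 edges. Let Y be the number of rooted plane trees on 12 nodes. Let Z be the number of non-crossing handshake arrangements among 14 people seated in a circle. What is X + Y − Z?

63219

A rooted plane tree with 9 edges has 10 nodes, and the count is C_9. So X = C_9 = 4862.
Rooted ordered (plane) trees on m nodes have m−1 edges and are counted by C_{m−1}; m = 12 gives C_11. So Y = C_11 = 58786.
With 14 = 2·7 people, non-crossing handshake pairings are non-crossing perfect matchings on a circle, counted by C_7. So Z = C_7 = 429.
X + Y − Z = 4862 + 58786 − 429 = 63219.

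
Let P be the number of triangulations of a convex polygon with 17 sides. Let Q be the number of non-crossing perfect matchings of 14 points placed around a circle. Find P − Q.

Triangulations of a convex m-gon are counted by C_{m−2}; with m = 17 this is C_15. So P = C_15 = 9694845.
Pairing 14 circle points by 7 non-crossing chords gives C_7 matchings. So Q = C_7 = 429.
P − Q = 9694845 − 429 = 9694416.

9694416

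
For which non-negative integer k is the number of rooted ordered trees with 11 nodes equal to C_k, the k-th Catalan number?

A rooted plane tree on 11 nodes has 10 edges, and such trees are counted by C_10.

10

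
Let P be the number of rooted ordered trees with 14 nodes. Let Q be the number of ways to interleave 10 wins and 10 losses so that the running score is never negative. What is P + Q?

A rooted plane tree on 14 nodes has 13 edges, and such trees are counted by C_13. So P = C_13 = 742900.
Ballot sequences with n votes each where one side never trails are Dyck words, counted by C_n; here n = 10. So Q = C_10 = 16796.
P + Q = 742900 + 16796 = 759696.

759696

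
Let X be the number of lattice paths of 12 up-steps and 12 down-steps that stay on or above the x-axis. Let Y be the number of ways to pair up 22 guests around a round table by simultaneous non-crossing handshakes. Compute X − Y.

149226

A Dyck path with 12 up-steps and 12 down-steps has semilength 12, so there are C_12 of them. So X = C_12 = 208012.
With 22 = 2·11 people, non-crossing handshake pairings are non-crossing perfect matchings on a circle, counted by C_11. So Y = C_11 = 58786.
X − Y = 208012 − 58786 = 149226.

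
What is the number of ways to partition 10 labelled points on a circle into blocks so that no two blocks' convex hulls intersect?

16796

Non-crossing partitions of an n-element set are counted by C_n; here n = 10.
C_10 = C(20,10)/11 = 184756/11 = 16796.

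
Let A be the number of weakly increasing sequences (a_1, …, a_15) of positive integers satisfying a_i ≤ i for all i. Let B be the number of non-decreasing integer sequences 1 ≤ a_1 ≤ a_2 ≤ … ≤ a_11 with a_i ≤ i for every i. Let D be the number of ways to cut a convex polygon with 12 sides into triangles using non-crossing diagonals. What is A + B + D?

Such sub-staircase sequences of length n are counted by C_n; here n = 15. So A = C_15 = 9694845.
Weakly increasing sequences with a_i ≤ i biject with Dyck paths of semilength 11, so there are C_11. So B = C_11 = 58786.
The number of triangulations of a 12-gon is the Catalan number C_10 (index = sides − 2). So D = C_10 = 16796.
A + B + D = 9694845 + 58786 + 16796 = 9770427.

9770427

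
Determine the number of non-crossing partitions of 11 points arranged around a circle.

The non-crossing partitions of [11] form a lattice of size C_11.
C_11 = C(22,11)/12 = 705432/12 = 58786.

58786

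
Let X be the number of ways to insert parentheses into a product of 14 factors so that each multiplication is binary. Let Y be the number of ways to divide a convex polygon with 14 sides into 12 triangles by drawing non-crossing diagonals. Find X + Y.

950912

Ways to associate a product of 14 factors correspond to binary trees on 14 leaves, so the count is C_13. So X = C_13 = 742900.
The number of triangulations of a 14-gon is the Catalan number C_12 (index = sides − 2). So Y = C_12 = 208012.
X + Y = 742900 + 208012 = 950912.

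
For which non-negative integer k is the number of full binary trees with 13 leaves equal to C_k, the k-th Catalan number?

A full binary tree with L leaves has L−1 internal nodes and is counted by C_{L−1}; L = 13 gives C_12.

12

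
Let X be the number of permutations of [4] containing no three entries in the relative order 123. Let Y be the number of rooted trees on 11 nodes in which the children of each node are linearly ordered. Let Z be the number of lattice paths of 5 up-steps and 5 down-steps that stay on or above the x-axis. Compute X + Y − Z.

For any fixed pattern of length 3, the pattern-avoiding permutations of [4] number C_4. So X = C_4 = 14.
Rooted ordered (plane) trees on m nodes have m−1 edges and are counted by C_{m−1}; m = 11 gives C_10. So Y = C_10 = 16796.
A Dyck path with 5 up-steps and 5 down-steps has semilength 5, so there are C_5 of them. So Z = C_5 = 42.
X + Y − Z = 14 + 16796 − 42 = 16768.

16768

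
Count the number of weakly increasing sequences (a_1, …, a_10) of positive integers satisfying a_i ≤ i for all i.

16796

Weakly increasing sequences with a_i ≤ i biject with Dyck paths of semilength 10, so there are C_10.
C_10 = C(20,10)/11 = 184756/11 = 16796.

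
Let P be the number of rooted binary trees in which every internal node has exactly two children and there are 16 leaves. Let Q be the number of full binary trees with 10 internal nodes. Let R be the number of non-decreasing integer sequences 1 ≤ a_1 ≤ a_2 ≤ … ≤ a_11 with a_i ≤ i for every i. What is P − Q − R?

9619263

Full binary trees with 16 leaves have 16−1 = 15 internal nodes, so there are C_15 of them. So P = C_15 = 9694845.
Full binary trees with n internal nodes are counted by C_n; here n = 10. So Q = C_10 = 16796.
Such sub-staircase sequences of length n are counted by C_n; here n = 11. So R = C_11 = 58786.
P − Q − R = 9694845 − 16796 − 58786 = 9619263.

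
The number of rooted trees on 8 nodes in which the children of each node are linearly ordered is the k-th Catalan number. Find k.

7

A rooted plane tree on 8 nodes has 7 edges, and such trees are counted by C_7.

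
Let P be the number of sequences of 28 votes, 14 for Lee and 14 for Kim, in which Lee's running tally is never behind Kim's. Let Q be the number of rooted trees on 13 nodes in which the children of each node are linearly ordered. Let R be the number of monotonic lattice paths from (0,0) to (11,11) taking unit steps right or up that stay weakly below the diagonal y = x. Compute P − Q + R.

Reading a vote for the leader as '(' and for the other as ')' turns such a sequence into a balanced string of 14 pairs, so the count is C_14. So P = C_14 = 2674440.
Rooted ordered (plane) trees on m nodes have m−1 edges and are counted by C_{m−1}; m = 13 gives C_12. So Q = C_12 = 208012.
Monotone paths in an n×n grid that stay weakly below the diagonal are counted by C_n; here n = 11. So R = C_11 = 58786.
P − Q + R = 2674440 − 208012 + 58786 = 2525214.

2525214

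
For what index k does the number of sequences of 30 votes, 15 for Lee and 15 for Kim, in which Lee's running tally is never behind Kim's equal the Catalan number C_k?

15

Ballot sequences with n votes each where one side never trails are Dyck words, counted by C_n; here n = 15.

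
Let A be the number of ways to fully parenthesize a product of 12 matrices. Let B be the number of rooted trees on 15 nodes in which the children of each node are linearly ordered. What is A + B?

2733226

Bracketing 12 factors into binary products is counted by C_{12−1} = C_11. So A = C_11 = 58786.
Rooted ordered (plane) trees on m nodes have m−1 edges and are counted by C_{m−1}; m = 15 gives C_14. So B = C_14 = 2674440.
A + B = 58786 + 2674440 = 2733226.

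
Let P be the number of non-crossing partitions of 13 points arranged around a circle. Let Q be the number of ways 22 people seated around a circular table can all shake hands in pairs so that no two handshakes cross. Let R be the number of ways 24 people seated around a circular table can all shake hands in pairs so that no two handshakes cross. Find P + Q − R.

The non-crossing partitions of [13] form a lattice of size C_13. So P = C_13 = 742900.
With 22 = 2·11 people, non-crossing handshake pairings are non-crossing perfect matchings on a circle, counted by C_11. So Q = C_11 = 58786.
With 24 = 2·12 people, non-crossing handshake pairings are non-crossing perfect matchings on a circle, counted by C_12. So R = C_12 = 208012.
P + Q − R = 742900 + 58786 − 208012 = 593674.

593674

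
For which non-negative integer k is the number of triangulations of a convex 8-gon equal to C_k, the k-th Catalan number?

A convex 8-gon is triangulated into 6 triangles, and the number of such triangulations is the Catalan number C_{8−2} = C_6.

6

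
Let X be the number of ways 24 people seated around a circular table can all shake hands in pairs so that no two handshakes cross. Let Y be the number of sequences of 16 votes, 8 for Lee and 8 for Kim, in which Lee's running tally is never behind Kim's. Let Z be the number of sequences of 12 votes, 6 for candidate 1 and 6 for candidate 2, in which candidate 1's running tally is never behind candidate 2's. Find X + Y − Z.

209310

With 24 = 2·12 people, non-crossing handshake pairings are non-crossing perfect matchings on a circle, counted by C_12. So X = C_12 = 208012.
Reading a vote for the leader as '(' and for the other as ')' turns such a sequence into a balanced string of 8 pairs, so the count is C_8. So Y = C_8 = 1430.
Reading a vote for the leader as '(' and for the other as ')' turns such a sequence into a balanced string of 6 pairs, so the count is C_6. So Z = C_6 = 132.
X + Y − Z = 208012 + 1430 − 132 = 209310.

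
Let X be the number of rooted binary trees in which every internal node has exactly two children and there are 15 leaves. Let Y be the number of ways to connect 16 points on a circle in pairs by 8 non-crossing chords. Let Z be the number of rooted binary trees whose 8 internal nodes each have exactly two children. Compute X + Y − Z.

2674440

A full binary tree with L leaves has L−1 internal nodes and is counted by C_{L−1}; L = 15 gives C_14. So X = C_14 = 2674440.
Non-crossing perfect matchings of 2n points on a circle are counted by C_n; with 16 points, n = 8. So Y = C_8 = 1430.
Full binary trees with n internal nodes are counted by C_n; here n = 8. So Z = C_8 = 1430.
X + Y − Z = 2674440 + 1430 − 1430 = 2674440.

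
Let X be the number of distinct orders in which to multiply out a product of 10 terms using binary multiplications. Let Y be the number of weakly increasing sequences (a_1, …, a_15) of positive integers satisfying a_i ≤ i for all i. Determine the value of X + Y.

9699707

Ways to associate a product of 10 factors correspond to binary trees on 10 leaves, so the count is C_9. So X = C_9 = 4862.
Such sub-staircase sequences of length n are counted by C_n; here n = 15. So Y = C_15 = 9694845.
X + Y = 4862 + 9694845 = 9699707.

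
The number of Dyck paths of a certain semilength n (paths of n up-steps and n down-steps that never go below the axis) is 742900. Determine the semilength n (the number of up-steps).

Dyck paths of semilength n are counted by C_n. The Catalan number equal to 742900 is C_13.

13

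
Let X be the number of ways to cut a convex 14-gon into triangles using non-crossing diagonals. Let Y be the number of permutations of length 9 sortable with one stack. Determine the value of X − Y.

The number of triangulations of a 14-gon is the Catalan number C_12 (index = sides − 2). So X = C_12 = 208012.
By Knuth's characterisation, the stack-sortable permutations of length 9 are the 231-avoiders, numbering C_9. So Y = C_9 = 4862.
X − Y = 208012 − 4862 = 203150.

203150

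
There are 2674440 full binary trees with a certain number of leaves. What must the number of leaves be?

15

Full binary trees with L leaves are counted by C_{L−1}, and C_14 = 2674440.
So the index is 14, and the number of leaves is 14 + 1 = 15.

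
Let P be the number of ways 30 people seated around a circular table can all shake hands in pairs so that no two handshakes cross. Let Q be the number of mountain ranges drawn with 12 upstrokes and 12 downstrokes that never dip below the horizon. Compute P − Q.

Non-crossing handshake pairings of 2n people are counted by C_n; 30 people gives n = 15. So P = C_15 = 9694845.
Dyck paths of semilength n (length 2n) are counted by C_n; here n = 12. So Q = C_12 = 208012.
P − Q = 9694845 − 208012 = 9486833.

9486833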